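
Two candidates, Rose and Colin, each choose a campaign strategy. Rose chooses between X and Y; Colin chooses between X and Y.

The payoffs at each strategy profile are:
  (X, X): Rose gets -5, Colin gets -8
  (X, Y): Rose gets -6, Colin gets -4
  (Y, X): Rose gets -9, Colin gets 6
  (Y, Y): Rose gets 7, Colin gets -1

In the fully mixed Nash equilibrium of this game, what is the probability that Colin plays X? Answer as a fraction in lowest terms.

13/17

Let q be the probability that Colin plays X. In a completely mixed equilibrium, Rose must be indifferent between X and Y.
Rose's expected payoff from X is −5q − 6(1−q); from Y it is −9q + 7(1−q).
Setting these equal: q − 6 = −16q + 7, so q = 13/17.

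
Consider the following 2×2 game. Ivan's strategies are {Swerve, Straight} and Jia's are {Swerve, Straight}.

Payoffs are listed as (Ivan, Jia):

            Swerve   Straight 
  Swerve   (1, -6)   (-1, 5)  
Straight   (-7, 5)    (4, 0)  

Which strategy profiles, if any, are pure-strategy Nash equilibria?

none

(Swerve, Swerve): Jia prefers Straight (5 > -6) — not an equilibrium.
(Swerve, Straight): Ivan prefers Straight (4 > -1) — not an equilibrium.
(Straight, Swerve): Ivan prefers Swerve (1 > -7) — not an equilibrium.
(Straight, Straight): Jia prefers Swerve (5 > 0) — not an equilibrium.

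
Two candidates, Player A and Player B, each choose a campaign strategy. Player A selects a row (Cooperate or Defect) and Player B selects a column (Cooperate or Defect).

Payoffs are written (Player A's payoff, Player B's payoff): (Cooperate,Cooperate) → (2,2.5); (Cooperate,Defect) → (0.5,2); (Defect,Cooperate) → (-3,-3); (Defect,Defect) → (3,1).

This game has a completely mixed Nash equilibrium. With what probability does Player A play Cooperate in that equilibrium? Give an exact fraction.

Let r be the probability that Player A plays Cooperate. In a completely mixed equilibrium, Player B must be indifferent between Cooperate and Defect.
Player B's expected payoff from Cooperate is 2.5r − 3(1−r); from Defect it is 2r + (1−r).
Setting these equal: 5.5r − 3 = r + 1, so r = 8/9.

8/9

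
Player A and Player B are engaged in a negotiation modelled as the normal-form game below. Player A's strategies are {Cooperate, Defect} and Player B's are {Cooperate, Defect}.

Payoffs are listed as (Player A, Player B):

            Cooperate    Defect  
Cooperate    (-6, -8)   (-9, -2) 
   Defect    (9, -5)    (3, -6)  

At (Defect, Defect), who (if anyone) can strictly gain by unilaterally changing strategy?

Player B

Player A at (Defect, Defect) earns 3; deviating to Cooperate yields -9 — not better.
Player B earns -6; deviating to Cooperate yields -5 — a strict improvement.
Only Player B has a strictly profitable deviation.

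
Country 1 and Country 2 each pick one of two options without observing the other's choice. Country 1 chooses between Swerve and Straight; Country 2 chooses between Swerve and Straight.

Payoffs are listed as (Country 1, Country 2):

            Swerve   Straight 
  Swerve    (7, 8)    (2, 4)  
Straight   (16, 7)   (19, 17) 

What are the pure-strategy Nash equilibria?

(Straight, Straight)

(Swerve, Swerve): Country 1 prefers Straight (16 > 7) — not an equilibrium.
(Swerve, Straight): Country 1 prefers Straight (19 > 2); Country 2 prefers Swerve (8 > 4) — not an equilibrium.
(Straight, Swerve): Country 2 prefers Straight (17 > 7) — not an equilibrium.
(Straight, Straight): Country 1 gets 19 ≥ 2 from Swerve, and Country 2 gets 17 ≥ 7 from Swerve — Nash equilibrium.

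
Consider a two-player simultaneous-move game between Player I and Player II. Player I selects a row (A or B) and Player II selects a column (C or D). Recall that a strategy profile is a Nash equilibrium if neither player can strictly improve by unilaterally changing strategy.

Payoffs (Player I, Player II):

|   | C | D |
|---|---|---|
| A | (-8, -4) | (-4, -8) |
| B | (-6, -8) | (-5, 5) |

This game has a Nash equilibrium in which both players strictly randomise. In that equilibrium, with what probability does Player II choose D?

2/3

Let c be the probability that Player II plays C. In a completely mixed equilibrium, Player I must be indifferent between A and B.
Player I's expected payoff from A is −8c − 4(1−c); from B it is −6c − 5(1−c).
Setting these equal: −4c − 4 = −c − 5, so c = 1/3.
Therefore Player II plays D with probability 1 − 1/3 = 2/3.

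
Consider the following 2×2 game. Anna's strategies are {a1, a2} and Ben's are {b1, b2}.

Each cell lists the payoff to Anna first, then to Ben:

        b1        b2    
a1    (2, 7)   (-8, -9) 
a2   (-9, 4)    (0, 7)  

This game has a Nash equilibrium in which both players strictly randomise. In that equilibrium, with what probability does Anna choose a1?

3/19

Let p be the probability that Anna plays a1. In a completely mixed equilibrium, Ben must be indifferent between b1 and b2.
Ben's expected payoff from b1 is 7p + 4(1−p); from b2 it is −9p + 7(1−p).
Setting these equal: 3p + 4 = −16p + 7, so p = 3/19.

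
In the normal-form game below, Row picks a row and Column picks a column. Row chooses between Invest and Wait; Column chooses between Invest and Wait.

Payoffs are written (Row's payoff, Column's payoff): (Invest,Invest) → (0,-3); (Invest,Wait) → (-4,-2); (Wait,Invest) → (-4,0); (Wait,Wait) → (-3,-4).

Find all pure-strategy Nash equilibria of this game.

none

(Invest, Invest): Column prefers Wait (-2 > -3) — not an equilibrium.
(Invest, Wait): Row prefers Wait (-3 > -4) — not an equilibrium.
(Wait, Invest): Row prefers Invest (0 > -4) — not an equilibrium.
(Wait, Wait): Column prefers Invest (0 > -4) — not an equilibrium.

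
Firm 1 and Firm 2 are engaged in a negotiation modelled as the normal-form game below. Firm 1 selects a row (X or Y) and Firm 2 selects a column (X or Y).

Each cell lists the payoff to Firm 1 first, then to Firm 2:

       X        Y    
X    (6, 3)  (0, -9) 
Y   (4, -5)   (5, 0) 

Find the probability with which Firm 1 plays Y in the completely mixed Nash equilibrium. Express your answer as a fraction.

12/17

Let x be the probability that Firm 1 plays X. In a completely mixed equilibrium, Firm 2 must be indifferent between X and Y.
Firm 2's expected payoff from X is 3x − 5(1−x); from Y it is −9x.
Setting these equal: 8x − 5 = −9x, so x = 5/17.
Therefore Firm 1 plays Y with probability 1 − 5/17 = 12/17.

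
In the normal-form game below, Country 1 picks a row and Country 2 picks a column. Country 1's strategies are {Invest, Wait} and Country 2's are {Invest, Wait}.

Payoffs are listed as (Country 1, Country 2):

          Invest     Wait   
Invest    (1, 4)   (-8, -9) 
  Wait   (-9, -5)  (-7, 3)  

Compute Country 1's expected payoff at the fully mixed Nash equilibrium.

First find q, the probability Country 2 plays Invest, from Country 1's indifference between Invest and Wait: q − 8(1−q) = −9q − 7(1−q), giving q = 1/11.
Since Country 1 is indifferent in equilibrium, Country 1's expected payoff equals the payoff from either row against (1/11, 10/11). Using Invest: (1/11) − 8(10/11) = -79/11.

-79/11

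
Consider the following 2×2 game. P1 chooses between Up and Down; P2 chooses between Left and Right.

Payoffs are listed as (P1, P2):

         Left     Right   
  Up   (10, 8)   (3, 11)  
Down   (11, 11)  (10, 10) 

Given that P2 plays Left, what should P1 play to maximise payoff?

Down

Against Left, P1 earns 10 from Up and 11 from Down.
So Down is the best response.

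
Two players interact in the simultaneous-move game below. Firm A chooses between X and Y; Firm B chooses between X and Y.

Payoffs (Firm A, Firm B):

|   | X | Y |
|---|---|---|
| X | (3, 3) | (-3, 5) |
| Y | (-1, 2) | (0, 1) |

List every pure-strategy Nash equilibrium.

none

(X, X): Firm B prefers Y (5 > 3) — not an equilibrium.
(X, Y): Firm A prefers Y (0 > -3) — not an equilibrium.
(Y, X): Firm A prefers X (3 > -1) — not an equilibrium.
(Y, Y): Firm B prefers X (2 > 1) — not an equilibrium.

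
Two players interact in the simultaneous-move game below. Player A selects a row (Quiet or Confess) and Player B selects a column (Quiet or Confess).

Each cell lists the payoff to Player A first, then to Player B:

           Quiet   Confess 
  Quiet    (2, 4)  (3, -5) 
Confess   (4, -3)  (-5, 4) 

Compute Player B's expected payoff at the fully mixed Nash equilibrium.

First find x, the probability Player A plays Quiet, from Player B's indifference between Quiet and Confess: 4x − 3(1−x) = −5x + 4(1−x), giving x = 7/16.
Since Player B is indifferent in equilibrium, Player B's expected payoff equals the payoff from either column against (7/16, 9/16). Using Quiet: 4(7/16) − 3(9/16) = 1/16.

1/16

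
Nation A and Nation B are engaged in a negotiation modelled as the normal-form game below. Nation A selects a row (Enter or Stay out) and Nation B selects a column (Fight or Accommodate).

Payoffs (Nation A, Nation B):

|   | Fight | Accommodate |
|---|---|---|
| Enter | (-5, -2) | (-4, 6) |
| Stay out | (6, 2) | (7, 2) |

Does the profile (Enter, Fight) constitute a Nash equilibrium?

At (Enter, Fight), Nation A earns -5; switching to Stay out would give 6, so Nation A would deviate.
Nation B earns -2; switching to Accommodate would give 6, so Nation B would deviate.
Since at least one player can profitably deviate, this is not a Nash equilibrium.

No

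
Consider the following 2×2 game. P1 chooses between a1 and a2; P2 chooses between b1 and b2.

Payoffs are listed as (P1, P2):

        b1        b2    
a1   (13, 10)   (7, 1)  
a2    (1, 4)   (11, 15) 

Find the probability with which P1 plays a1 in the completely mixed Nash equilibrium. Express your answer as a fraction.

11/20

Let r be the probability that P1 plays a1. In a completely mixed equilibrium, P2 must be indifferent between b1 and b2.
P2's expected payoff from b1 is 10r + 4(1−r); from b2 it is r + 15(1−r).
Setting these equal: 6r + 4 = −14r + 15, so r = 11/20.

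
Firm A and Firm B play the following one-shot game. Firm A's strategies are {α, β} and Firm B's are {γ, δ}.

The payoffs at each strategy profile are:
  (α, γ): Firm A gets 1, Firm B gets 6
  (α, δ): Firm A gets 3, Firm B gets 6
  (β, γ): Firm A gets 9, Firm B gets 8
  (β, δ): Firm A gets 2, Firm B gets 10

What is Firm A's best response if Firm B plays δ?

Against δ, Firm A earns 3 from α and 2 from β.
So α is the best response.

α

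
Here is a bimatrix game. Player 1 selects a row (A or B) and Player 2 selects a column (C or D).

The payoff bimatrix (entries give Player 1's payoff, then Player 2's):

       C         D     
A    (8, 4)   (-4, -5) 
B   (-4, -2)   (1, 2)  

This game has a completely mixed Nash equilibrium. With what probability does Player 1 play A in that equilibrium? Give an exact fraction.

Let x be the probability that Player 1 plays A. In a completely mixed equilibrium, Player 2 must be indifferent between C and D.
Player 2's expected payoff from C is 4x − 2(1−x); from D it is −5x + 2(1−x).
Setting these equal: 6x − 2 = −7x + 2, so x = 4/13.

4/13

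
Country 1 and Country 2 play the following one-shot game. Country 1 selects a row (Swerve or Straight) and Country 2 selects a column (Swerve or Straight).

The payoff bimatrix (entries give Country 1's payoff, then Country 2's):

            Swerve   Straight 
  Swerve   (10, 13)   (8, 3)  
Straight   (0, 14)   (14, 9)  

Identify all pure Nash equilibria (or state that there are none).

(Swerve, Swerve)

(Swerve, Swerve): Country 1 gets 10 ≥ 0 from Straight, and Country 2 gets 13 ≥ 3 from Straight — Nash equilibrium.
(Swerve, Straight): Country 1 prefers Straight (14 > 8); Country 2 prefers Swerve (13 > 3) — not an equilibrium.
(Straight, Swerve): Country 1 prefers Swerve (10 > 0) — not an equilibrium.
(Straight, Straight): Country 2 prefers Swerve (14 > 9) — not an equilibrium.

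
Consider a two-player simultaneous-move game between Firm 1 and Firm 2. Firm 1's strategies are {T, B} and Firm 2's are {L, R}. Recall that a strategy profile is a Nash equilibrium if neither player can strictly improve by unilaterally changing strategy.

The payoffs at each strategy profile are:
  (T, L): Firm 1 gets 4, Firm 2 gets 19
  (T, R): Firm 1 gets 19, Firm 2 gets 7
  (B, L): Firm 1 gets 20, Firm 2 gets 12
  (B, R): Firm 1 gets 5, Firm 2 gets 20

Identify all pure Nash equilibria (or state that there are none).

none

(T, L): Firm 1 prefers B (20 > 4) — not an equilibrium.
(T, R): Firm 2 prefers L (19 > 7) — not an equilibrium.
(B, L): Firm 2 prefers R (20 > 12) — not an equilibrium.
(B, R): Firm 1 prefers T (19 > 5) — not an equilibrium.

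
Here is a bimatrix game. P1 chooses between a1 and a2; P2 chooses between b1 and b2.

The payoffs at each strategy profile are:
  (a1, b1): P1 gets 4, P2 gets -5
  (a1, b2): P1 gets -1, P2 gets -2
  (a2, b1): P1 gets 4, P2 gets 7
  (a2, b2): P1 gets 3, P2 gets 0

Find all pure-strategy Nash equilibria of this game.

(a1, b1): P2 prefers b2 (-2 > -5) — not an equilibrium.
(a1, b2): P1 prefers a2 (3 > -1) — not an equilibrium.
(a2, b1): P1 gets 4 ≥ 4 from a1, and P2 gets 7 ≥ 0 from b2 — Nash equilibrium.
(a2, b2): P2 prefers b1 (7 > 0) — not an equilibrium.

(a2, b1)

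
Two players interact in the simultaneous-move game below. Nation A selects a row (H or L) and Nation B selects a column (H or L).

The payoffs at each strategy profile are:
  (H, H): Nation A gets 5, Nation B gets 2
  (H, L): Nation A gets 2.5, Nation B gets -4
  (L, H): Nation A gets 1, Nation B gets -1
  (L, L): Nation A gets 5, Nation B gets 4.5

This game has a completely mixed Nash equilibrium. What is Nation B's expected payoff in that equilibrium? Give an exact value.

10/23

First find p, the probability Nation A plays H, from Nation B's indifference between H and L: 2p − (1−p) = −4p + 4.5(1−p), giving p = 11/23.
Since Nation B is indifferent in equilibrium, Nation B's expected payoff equals the payoff from either column against (11/23, 12/23). Using H: 2(11/23) − (12/23) = 10/23.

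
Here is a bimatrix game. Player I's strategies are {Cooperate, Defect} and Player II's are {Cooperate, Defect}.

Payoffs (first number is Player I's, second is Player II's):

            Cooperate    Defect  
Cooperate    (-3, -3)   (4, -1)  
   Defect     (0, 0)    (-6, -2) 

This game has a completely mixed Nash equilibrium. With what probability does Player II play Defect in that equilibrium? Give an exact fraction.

3/13

Let c be the probability that Player II plays Cooperate. In a completely mixed equilibrium, Player I must be indifferent between Cooperate and Defect.
Player I's expected payoff from Cooperate is −3c + 4(1−c); from Defect it is −6(1−c).
Setting these equal: −7c + 4 = 6c − 6, so c = 10/13.
Therefore Player II plays Defect with probability 1 − 10/13 = 3/13.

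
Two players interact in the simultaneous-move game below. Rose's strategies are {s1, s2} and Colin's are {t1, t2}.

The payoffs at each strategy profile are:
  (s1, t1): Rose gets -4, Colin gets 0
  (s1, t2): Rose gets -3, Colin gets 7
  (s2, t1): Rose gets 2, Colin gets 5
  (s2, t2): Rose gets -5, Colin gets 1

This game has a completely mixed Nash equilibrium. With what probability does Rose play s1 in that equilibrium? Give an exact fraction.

4/11

Let p be the probability that Rose plays s1. In a completely mixed equilibrium, Colin must be indifferent between t1 and t2.
Colin's expected payoff from t1 is 5(1−p); from t2 it is 7p + (1−p).
Setting these equal: −5p + 5 = 6p + 1, so p = 4/11.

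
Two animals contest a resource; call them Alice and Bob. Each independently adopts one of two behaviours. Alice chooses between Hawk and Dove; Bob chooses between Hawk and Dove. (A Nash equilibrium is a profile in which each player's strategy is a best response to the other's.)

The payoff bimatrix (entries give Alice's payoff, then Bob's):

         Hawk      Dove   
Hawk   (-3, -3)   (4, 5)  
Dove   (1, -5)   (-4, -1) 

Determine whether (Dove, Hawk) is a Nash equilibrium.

No

At (Dove, Hawk), Alice earns 1; switching to Hawk would give -3, so Alice has no profitable deviation.
Bob earns -5; switching to Dove would give -1, so Bob would deviate.
Since at least one player can profitably deviate, this is not a Nash equilibrium.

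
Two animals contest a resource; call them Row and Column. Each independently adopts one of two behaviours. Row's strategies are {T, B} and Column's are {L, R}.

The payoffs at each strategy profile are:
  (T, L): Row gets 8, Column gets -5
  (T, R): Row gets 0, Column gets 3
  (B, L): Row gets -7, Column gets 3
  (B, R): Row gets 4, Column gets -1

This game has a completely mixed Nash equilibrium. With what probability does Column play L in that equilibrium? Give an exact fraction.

4/19

Let c be the probability that Column plays L. In a completely mixed equilibrium, Row must be indifferent between T and B.
Row's expected payoff from T is 8c; from B it is −7c + 4(1−c).
Setting these equal: 8c = −11c + 4, so c = 4/19.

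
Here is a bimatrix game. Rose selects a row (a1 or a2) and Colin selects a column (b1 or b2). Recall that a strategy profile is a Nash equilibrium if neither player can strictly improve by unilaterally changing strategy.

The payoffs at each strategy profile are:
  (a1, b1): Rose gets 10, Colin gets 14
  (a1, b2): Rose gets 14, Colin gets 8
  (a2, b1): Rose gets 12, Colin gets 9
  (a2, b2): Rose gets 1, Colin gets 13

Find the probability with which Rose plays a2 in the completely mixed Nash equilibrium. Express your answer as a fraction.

Let r be the probability that Rose plays a1. In a completely mixed equilibrium, Colin must be indifferent between b1 and b2.
Colin's expected payoff from b1 is 14r + 9(1−r); from b2 it is 8r + 13(1−r).
Setting these equal: 5r + 9 = −5r + 13, so r = 2/5.
Therefore Rose plays a2 with probability 1 − 2/5 = 3/5.

3/5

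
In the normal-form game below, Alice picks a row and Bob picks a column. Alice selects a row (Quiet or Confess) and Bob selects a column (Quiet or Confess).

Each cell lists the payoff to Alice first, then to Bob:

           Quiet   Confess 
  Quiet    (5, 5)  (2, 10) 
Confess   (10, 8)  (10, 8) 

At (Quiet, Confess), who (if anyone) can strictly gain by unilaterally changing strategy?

Alice

Alice at (Quiet, Confess) earns 2; deviating to Confess yields 10 — a strict improvement.
Bob earns 10; deviating to Quiet yields 5 — not better.
Only Alice has a strictly profitable deviation.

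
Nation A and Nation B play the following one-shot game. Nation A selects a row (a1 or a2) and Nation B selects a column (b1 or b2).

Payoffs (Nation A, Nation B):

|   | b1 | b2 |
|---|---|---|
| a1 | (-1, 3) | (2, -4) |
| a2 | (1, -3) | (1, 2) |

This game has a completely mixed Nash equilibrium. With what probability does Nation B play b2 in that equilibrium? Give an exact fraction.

2/3

Let y be the probability that Nation B plays b1. In a completely mixed equilibrium, Nation A must be indifferent between a1 and a2.
Nation A's expected payoff from a1 is −y + 2(1−y); from a2 it is y + (1−y).
Setting these equal: −3y + 2 = 1, so y = 1/3.
Therefore Nation B plays b2 with probability 1 − 1/3 = 2/3.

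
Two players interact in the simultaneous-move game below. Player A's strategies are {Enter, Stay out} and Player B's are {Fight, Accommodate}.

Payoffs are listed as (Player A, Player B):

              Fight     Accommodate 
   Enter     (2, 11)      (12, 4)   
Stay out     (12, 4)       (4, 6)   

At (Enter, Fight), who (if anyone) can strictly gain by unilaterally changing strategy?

Player A

Player A at (Enter, Fight) earns 2; deviating to Stay out yields 12 — a strict improvement.
Player B earns 11; deviating to Accommodate yields 4 — not better.
Only Player A has a strictly profitable deviation.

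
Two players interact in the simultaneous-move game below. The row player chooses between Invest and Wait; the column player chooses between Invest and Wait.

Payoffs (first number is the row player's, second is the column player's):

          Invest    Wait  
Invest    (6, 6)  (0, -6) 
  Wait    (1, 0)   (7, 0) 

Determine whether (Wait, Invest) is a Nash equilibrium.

At (Wait, Invest), the row player earns 1; switching to Invest would give 6, so the row player would deviate.
The column player earns 0; switching to Wait would give 0, so the column player has no profitable deviation.
Since at least one player can profitably deviate, this is not a Nash equilibrium.

No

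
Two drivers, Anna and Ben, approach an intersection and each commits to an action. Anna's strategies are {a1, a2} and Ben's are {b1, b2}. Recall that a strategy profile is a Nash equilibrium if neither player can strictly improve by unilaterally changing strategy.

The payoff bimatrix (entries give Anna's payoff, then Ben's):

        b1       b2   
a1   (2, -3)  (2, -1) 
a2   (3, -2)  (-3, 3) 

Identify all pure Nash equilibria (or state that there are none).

(a1, b2)

(a1, b1): Anna prefers a2 (3 > 2); Ben prefers b2 (-1 > -3) — not an equilibrium.
(a1, b2): Anna gets 2 ≥ -3 from a2, and Ben gets -1 ≥ -3 from b1 — Nash equilibrium.
(a2, b1): Ben prefers b2 (3 > -2) — not an equilibrium.
(a2, b2): Anna prefers a1 (2 > -3) — not an equilibrium.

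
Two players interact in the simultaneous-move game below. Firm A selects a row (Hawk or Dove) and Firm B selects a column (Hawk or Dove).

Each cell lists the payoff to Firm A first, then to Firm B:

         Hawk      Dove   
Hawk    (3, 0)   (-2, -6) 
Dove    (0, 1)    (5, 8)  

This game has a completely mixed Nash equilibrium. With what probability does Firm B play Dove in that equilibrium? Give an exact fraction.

Let y be the probability that Firm B plays Hawk. In a completely mixed equilibrium, Firm A must be indifferent between Hawk and Dove.
Firm A's expected payoff from Hawk is 3y − 2(1−y); from Dove it is 5(1−y).
Setting these equal: 5y − 2 = −5y + 5, so y = 7/10.
Therefore Firm B plays Dove with probability 1 − 7/10 = 3/10.

3/10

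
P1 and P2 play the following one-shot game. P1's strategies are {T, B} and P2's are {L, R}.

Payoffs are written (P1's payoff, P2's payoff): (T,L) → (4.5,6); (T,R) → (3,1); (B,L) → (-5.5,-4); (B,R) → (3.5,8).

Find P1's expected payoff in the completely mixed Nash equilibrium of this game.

First find y, the probability P2 plays L, from P1's indifference between T and B: 4.5y + 3(1−y) = −5.5y + 3.5(1−y), giving y = 1/21.
Since P1 is indifferent in equilibrium, P1's expected payoff equals the payoff from either row against (1/21, 20/21). Using T: 4.5(1/21) + 3(20/21) = 43/14.

43/14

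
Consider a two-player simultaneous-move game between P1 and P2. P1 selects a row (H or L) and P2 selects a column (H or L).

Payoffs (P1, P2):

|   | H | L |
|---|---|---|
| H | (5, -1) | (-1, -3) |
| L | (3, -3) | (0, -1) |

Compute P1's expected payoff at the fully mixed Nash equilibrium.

1

First find q, the probability P2 plays H, from P1's indifference between H and L: 5q − (1−q) = 3q, giving q = 1/3.
Since P1 is indifferent in equilibrium, P1's expected payoff equals the payoff from either row against (1/3, 2/3). Using H: 5(1/3) − (2/3) = 1.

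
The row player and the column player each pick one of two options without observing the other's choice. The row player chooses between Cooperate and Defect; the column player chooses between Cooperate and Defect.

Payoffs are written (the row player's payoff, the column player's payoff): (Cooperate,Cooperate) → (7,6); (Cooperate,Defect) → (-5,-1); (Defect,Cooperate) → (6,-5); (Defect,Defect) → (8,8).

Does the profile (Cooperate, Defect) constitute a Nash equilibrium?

At (Cooperate, Defect), the row player earns -5; switching to Defect would give 8, so the row player would deviate.
The column player earns -1; switching to Cooperate would give 6, so the column player would deviate.
Since at least one player can profitably deviate, this is not a Nash equilibrium.

No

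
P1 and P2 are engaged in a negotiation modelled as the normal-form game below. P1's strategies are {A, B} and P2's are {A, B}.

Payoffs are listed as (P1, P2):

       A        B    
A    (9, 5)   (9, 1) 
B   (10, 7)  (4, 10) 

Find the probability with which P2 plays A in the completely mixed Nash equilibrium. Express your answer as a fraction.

Let c be the probability that P2 plays A. In a completely mixed equilibrium, P1 must be indifferent between A and B.
P1's expected payoff from A is 9c + 9(1−c); from B it is 10c + 4(1−c).
Setting these equal: 9 = 6c + 4, so c = 5/6.

5/6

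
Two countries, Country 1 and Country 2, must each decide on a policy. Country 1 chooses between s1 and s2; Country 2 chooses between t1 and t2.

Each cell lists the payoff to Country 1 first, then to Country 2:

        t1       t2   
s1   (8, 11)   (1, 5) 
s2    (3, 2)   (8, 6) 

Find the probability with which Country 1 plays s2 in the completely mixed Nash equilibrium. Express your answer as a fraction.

3/5

Let r be the probability that Country 1 plays s1. In a completely mixed equilibrium, Country 2 must be indifferent between t1 and t2.
Country 2's expected payoff from t1 is 11r + 2(1−r); from t2 it is 5r + 6(1−r).
Setting these equal: 9r + 2 = −r + 6, so r = 2/5.
Therefore Country 1 plays s2 with probability 1 − 2/5 = 3/5.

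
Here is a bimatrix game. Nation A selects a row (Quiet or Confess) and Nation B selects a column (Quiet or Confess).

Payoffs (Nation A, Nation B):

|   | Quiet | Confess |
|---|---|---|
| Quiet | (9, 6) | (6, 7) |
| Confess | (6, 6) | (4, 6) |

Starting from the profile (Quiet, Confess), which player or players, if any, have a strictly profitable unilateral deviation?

Neither

Nation A at (Quiet, Confess) earns 6; deviating to Confess yields 4 — not better.
Nation B earns 7; deviating to Quiet yields 6 — not better.
Neither player can strictly improve; the profile is a Nash equilibrium.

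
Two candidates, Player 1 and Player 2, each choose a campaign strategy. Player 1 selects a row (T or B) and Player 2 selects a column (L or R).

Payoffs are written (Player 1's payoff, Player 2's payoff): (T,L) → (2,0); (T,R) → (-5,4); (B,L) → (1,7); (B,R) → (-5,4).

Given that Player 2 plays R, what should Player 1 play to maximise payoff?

Against R, Player 1 earns -5 from T and -5 from B.
So either strategy is a best response.

either — both T and B are best responses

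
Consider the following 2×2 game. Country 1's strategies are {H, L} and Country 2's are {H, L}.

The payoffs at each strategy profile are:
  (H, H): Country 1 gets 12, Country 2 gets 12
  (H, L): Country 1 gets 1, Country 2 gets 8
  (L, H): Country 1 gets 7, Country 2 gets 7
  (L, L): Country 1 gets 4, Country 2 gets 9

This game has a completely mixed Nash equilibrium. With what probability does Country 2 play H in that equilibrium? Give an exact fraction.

Let c be the probability that Country 2 plays H. In a completely mixed equilibrium, Country 1 must be indifferent between H and L.
Country 1's expected payoff from H is 12c + (1−c); from L it is 7c + 4(1−c).
Setting these equal: 11c + 1 = 3c + 4, so c = 3/8.

3/8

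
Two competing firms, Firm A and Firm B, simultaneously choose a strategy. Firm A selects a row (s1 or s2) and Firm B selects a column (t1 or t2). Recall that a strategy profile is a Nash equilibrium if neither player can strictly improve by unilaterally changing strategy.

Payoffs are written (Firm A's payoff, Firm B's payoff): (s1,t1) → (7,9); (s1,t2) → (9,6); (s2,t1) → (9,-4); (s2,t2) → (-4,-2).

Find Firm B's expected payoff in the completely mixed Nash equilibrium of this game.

6/5

First find x, the probability Firm A plays s1, from Firm B's indifference between t1 and t2: 9x − 4(1−x) = 6x − 2(1−x), giving x = 2/5.
Since Firm B is indifferent in equilibrium, Firm B's expected payoff equals the payoff from either column against (2/5, 3/5). Using t1: 9(2/5) − 4(3/5) = 6/5.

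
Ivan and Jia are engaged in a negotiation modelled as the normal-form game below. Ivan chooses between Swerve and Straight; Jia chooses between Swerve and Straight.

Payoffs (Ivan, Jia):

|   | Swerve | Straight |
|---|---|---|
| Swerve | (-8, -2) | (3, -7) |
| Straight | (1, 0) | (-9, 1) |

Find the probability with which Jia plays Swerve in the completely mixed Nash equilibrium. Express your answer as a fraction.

4/7

Let q be the probability that Jia plays Swerve. In a completely mixed equilibrium, Ivan must be indifferent between Swerve and Straight.
Ivan's expected payoff from Swerve is −8q + 3(1−q); from Straight it is q − 9(1−q).
Setting these equal: −11q + 3 = 10q − 9, so q = 4/7.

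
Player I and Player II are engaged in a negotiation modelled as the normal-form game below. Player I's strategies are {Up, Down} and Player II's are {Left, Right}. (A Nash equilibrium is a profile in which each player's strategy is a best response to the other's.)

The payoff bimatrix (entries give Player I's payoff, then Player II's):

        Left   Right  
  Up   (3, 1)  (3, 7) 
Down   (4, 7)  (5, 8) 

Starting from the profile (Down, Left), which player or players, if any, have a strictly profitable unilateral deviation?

Player II

Player I at (Down, Left) earns 4; deviating to Up yields 3 — not better.
Player II earns 7; deviating to Right yields 8 — a strict improvement.
Only Player II has a strictly profitable deviation.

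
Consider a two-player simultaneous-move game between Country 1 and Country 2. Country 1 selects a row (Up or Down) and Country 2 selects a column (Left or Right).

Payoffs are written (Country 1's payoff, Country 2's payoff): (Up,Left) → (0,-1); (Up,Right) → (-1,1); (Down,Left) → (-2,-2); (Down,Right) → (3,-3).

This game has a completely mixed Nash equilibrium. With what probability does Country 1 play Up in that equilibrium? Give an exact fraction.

1/3

Let x be the probability that Country 1 plays Up. In a completely mixed equilibrium, Country 2 must be indifferent between Left and Right.
Country 2's expected payoff from Left is −x − 2(1−x); from Right it is x − 3(1−x).
Setting these equal: x − 2 = 4x − 3, so x = 1/3.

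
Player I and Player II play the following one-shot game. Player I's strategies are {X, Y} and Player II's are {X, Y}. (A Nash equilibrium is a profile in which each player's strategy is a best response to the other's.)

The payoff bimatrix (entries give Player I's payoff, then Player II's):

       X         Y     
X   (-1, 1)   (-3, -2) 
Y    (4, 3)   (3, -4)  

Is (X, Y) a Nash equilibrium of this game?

At (X, Y), Player I earns -3; switching to Y would give 3, so Player I would deviate.
Player II earns -2; switching to X would give 1, so Player II would deviate.
Since at least one player can profitably deviate, this is not a Nash equilibrium.

No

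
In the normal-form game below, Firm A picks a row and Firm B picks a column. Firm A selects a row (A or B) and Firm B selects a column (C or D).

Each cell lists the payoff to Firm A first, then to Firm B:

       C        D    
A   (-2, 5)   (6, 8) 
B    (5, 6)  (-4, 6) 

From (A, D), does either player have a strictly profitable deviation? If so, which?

Neither

Firm A at (A, D) earns 6; deviating to B yields -4 — not better.
Firm B earns 8; deviating to C yields 5 — not better.
Neither player can strictly improve; the profile is a Nash equilibrium.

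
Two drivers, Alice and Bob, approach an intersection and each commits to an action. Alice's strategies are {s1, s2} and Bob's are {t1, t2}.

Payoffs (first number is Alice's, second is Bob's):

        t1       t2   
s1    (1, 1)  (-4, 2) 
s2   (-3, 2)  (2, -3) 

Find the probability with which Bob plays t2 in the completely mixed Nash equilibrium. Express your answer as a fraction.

Let y be the probability that Bob plays t1. In a completely mixed equilibrium, Alice must be indifferent between s1 and s2.
Alice's expected payoff from s1 is y − 4(1−y); from s2 it is −3y + 2(1−y).
Setting these equal: 5y − 4 = −5y + 2, so y = 3/5.
Therefore Bob plays t2 with probability 1 − 3/5 = 2/5.

2/5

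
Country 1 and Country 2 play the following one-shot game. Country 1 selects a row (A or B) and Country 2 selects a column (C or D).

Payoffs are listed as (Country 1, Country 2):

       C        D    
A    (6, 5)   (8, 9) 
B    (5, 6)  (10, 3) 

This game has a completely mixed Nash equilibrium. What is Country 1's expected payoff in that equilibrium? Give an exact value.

20/3

First find y, the probability Country 2 plays C, from Country 1's indifference between A and B: 6y + 8(1−y) = 5y + 10(1−y), giving y = 2/3.
Since Country 1 is indifferent in equilibrium, Country 1's expected payoff equals the payoff from either row against (2/3, 1/3). Using A: 6(2/3) + 8(1/3) = 20/3.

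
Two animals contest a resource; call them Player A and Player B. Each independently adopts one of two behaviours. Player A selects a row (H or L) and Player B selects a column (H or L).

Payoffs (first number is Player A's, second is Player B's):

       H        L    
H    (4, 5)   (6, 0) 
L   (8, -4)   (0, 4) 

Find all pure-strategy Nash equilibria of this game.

none

(H, H): Player A prefers L (8 > 4) — not an equilibrium.
(H, L): Player B prefers H (5 > 0) — not an equilibrium.
(L, H): Player B prefers L (4 > -4) — not an equilibrium.
(L, L): Player A prefers H (6 > 0) — not an equilibrium.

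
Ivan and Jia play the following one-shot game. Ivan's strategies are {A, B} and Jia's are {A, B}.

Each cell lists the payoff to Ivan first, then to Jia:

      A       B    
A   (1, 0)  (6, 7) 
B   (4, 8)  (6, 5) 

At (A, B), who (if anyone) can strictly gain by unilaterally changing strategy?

Ivan at (A, B) earns 6; deviating to B yields 6 — not better.
Jia earns 7; deviating to A yields 0 — not better.
Neither player can strictly improve; the profile is a Nash equilibrium.

Neither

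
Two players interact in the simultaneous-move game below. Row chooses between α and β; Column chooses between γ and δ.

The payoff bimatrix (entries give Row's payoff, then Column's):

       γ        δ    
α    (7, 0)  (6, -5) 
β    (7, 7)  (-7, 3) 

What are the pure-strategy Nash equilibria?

(α, γ): Row gets 7 ≥ 7 from β, and Column gets 0 ≥ -5 from δ — Nash equilibrium.
(α, δ): Column prefers γ (0 > -5) — not an equilibrium.
(β, γ): Row gets 7 ≥ 7 from α, and Column gets 7 ≥ 3 from δ — Nash equilibrium.
(β, δ): Row prefers α (6 > -7); Column prefers γ (7 > 3) — not an equilibrium.

(α, γ) and (β, γ)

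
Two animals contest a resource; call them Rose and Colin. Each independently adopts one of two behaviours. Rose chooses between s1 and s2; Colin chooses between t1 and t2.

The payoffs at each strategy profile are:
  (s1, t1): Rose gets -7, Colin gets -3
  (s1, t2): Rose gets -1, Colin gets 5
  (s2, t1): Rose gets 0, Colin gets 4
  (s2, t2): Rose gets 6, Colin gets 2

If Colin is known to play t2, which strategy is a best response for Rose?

s2

Against t2, Rose earns -1 from s1 and 6 from s2.
So s2 is the best response.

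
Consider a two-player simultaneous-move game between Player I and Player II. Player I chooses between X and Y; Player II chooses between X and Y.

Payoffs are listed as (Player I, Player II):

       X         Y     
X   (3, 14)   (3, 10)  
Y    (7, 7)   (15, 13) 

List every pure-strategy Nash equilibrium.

(X, X): Player I prefers Y (7 > 3) — not an equilibrium.
(X, Y): Player I prefers Y (15 > 3); Player II prefers X (14 > 10) — not an equilibrium.
(Y, X): Player II prefers Y (13 > 7) — not an equilibrium.
(Y, Y): Player I gets 15 ≥ 3 from X, and Player II gets 13 ≥ 7 from X — Nash equilibrium.

(Y, Y)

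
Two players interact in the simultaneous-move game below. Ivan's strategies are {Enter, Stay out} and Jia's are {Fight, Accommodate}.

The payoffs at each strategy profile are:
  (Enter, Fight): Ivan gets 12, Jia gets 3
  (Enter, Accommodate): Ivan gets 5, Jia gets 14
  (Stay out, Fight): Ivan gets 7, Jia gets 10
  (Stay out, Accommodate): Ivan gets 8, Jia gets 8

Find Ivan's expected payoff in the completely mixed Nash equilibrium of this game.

First find q, the probability Jia plays Fight, from Ivan's indifference between Enter and Stay out: 12q + 5(1−q) = 7q + 8(1−q), giving q = 3/8.
Since Ivan is indifferent in equilibrium, Ivan's expected payoff equals the payoff from either row against (3/8, 5/8). Using Enter: 12(3/8) + 5(5/8) = 61/8.

61/8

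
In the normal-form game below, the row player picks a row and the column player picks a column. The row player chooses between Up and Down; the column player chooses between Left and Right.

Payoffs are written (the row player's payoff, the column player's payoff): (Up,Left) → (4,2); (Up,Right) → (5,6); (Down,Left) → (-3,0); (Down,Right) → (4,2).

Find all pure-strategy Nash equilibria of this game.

(Up, Left): the column player prefers Right (6 > 2) — not an equilibrium.
(Up, Right): the row player gets 5 ≥ 4 from Down, and the column player gets 6 ≥ 2 from Left — Nash equilibrium.
(Down, Left): the row player prefers Up (4 > -3); the column player prefers Right (2 > 0) — not an equilibrium.
(Down, Right): the row player prefers Up (5 > 4) — not an equilibrium.

(Up, Right)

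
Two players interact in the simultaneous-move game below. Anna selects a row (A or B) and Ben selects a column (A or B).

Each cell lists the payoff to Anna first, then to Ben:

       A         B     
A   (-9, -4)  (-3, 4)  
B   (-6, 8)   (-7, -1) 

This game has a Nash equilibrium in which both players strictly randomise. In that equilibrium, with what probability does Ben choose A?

Let c be the probability that Ben plays A. In a completely mixed equilibrium, Anna must be indifferent between A and B.
Anna's expected payoff from A is −9c − 3(1−c); from B it is −6c − 7(1−c).
Setting these equal: −6c − 3 = c − 7, so c = 4/7.

4/7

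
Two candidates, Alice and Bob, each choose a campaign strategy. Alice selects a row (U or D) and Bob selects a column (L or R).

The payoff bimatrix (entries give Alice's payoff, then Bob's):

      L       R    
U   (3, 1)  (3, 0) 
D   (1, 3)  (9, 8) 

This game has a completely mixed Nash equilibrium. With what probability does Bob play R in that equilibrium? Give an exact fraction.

1/4

Let c be the probability that Bob plays L. In a completely mixed equilibrium, Alice must be indifferent between U and D.
Alice's expected payoff from U is 3c + 3(1−c); from D it is c + 9(1−c).
Setting these equal: 3 = −8c + 9, so c = 3/4.
Therefore Bob plays R with probability 1 − 3/4 = 1/4.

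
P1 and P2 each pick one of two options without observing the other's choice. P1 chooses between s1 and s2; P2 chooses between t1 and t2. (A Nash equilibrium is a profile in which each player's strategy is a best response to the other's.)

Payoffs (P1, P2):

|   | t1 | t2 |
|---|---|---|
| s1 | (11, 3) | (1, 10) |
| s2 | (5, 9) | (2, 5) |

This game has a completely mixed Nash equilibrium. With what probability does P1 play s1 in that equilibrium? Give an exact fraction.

4/11

Let p be the probability that P1 plays s1. In a completely mixed equilibrium, P2 must be indifferent between t1 and t2.
P2's expected payoff from t1 is 3p + 9(1−p); from t2 it is 10p + 5(1−p).
Setting these equal: −6p + 9 = 5p + 5, so p = 4/11.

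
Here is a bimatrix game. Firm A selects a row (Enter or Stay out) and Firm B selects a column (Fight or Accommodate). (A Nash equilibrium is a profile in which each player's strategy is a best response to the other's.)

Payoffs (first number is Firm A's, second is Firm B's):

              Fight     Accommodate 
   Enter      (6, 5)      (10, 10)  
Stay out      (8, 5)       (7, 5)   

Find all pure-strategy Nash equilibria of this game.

(Enter, Accommodate) and (Stay out, Fight)

(Enter, Fight): Firm A prefers Stay out (8 > 6); Firm B prefers Accommodate (10 > 5) — not an equilibrium.
(Enter, Accommodate): Firm A gets 10 ≥ 7 from Stay out, and Firm B gets 10 ≥ 5 from Fight — Nash equilibrium.
(Stay out, Fight): Firm A gets 8 ≥ 6 from Enter, and Firm B gets 5 ≥ 5 from Accommodate — Nash equilibrium.
(Stay out, Accommodate): Firm A prefers Enter (10 > 7) — not an equilibrium.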